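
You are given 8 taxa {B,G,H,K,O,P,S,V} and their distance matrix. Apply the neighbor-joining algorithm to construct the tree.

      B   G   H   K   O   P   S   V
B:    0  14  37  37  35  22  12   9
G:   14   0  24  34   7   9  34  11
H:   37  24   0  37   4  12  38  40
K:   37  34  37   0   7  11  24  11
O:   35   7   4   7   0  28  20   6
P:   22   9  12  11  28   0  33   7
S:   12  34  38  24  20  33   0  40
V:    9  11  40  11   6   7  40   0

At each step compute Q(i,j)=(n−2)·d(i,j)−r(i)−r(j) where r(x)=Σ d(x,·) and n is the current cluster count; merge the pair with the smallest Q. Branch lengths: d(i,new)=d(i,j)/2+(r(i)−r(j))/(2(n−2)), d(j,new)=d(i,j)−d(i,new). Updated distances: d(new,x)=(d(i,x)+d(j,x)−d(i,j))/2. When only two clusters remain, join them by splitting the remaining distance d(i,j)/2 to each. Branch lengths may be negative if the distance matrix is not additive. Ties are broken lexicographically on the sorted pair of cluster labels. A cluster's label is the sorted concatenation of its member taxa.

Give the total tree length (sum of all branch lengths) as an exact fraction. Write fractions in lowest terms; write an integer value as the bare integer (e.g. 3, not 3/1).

iteration 1: select B,S (d=12, Q=-295); attach at lengths (37/12, 107/12); label the merged cluster BS
  updated: d(BS,G)=18, d(BS,H)=63/2, d(BS,K)=49/2, d(BS,O)=43/2, d(BS,P)=43/2, d(BS,V)=37/2
iteration 2: select H,O (d=4, Q=-202); attach at lengths (19/2, -11/2); label the merged cluster HO
  updated: d(BS,HO)=49/2, d(G,HO)=27/2, d(HO,K)=20, d(HO,P)=18, d(HO,V)=21
iteration 3: select G,HO (d=27/2, Q=-257/2); attach at lengths (85/16, 131/16); label the merged cluster GHO
  updated: d(BS,GHO)=29/2, d(GHO,K)=81/4, d(GHO,P)=27/4, d(GHO,V)=37/4
iteration 4: select BS,GHO (d=29/2, Q=-345/4); attach at lengths (287/24, 61/24); label the merged cluster BGHOS
  updated: d(BGHOS,K)=121/8, d(BGHOS,P)=55/8, d(BGHOS,V)=53/8
iteration 5: select BGHOS,V (d=53/8, Q=-40); attach at lengths (69/16, 37/16); label the merged cluster BGHOSV
  updated: d(BGHOSV,K)=39/4, d(BGHOSV,P)=29/8
iteration 6: select BGHOSV,K (d=39/4, Q=-195/8); attach at lengths (19/16, 137/16); label the merged cluster BGHKOSV
  updated: d(BGHKOSV,P)=39/16
iteration 7: select BGHKOSV,P (d=39/16); attach at lengths (39/32, 39/32); label the merged cluster BGHKOPSV
final tree: (((((B:37/12,S:107/12):287/24,(G:85/16,(H:19/2,O:-11/2):131/16):61/24):69/16,V:37/16):19/16,K:137/16):39/32,P:39/32)
total length: 1005/16

1005/16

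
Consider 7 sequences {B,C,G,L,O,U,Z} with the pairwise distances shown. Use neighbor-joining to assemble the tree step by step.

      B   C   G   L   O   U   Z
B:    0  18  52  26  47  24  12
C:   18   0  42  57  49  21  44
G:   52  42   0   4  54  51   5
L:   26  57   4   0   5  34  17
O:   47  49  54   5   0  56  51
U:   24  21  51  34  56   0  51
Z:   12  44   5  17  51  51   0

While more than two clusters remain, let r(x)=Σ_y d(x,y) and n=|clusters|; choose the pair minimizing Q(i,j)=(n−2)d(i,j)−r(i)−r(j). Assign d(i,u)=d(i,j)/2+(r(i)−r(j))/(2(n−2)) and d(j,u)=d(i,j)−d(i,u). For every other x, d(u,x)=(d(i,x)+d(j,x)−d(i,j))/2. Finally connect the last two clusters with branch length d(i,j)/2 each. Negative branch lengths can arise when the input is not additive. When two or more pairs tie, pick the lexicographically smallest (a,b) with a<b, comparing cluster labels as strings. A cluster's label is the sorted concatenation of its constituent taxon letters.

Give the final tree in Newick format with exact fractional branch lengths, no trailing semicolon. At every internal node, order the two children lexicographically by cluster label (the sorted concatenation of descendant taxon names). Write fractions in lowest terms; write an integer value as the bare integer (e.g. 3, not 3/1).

(((B:29/8,((G:53/8,Z:-13/8):71/6,(L:-47/5,O:72/5):44/3):119/8):55/8,C:9):6,U:6)

step 1: merge (L,O) at d=5, Q=-380; branch lengths L→-47/5, O→72/5; new cluster LO
  updated: d(B,LO)=34, d(C,LO)=101/2, d(G,LO)=53/2, d(LO,U)=85/2, d(LO,Z)=63/2
step 2: merge (G,Z) at d=5, Q=-300; branch lengths G→53/8, Z→-13/8; new cluster GZ
  updated: d(B,GZ)=59/2, d(C,GZ)=81/2, d(GZ,LO)=53/2, d(GZ,U)=97/2
step 3: merge (GZ,LO) at d=53/2, Q=-219; branch lengths GZ→71/6, LO→44/3; new cluster GLOZ
  updated: d(B,GLOZ)=37/2, d(C,GLOZ)=129/4, d(GLOZ,U)=129/4
step 4: merge (B,GLOZ) at d=37/2, Q=-213/2; branch lengths B→29/8, GLOZ→119/8; new cluster BGLOZ
  updated: d(BGLOZ,C)=127/8, d(BGLOZ,U)=151/8
step 5: merge (BGLOZ,C) at d=127/8, Q=-223/4; branch lengths BGLOZ→55/8, C→9; new cluster BCGLOZ
  updated: d(BCGLOZ,U)=12
step 6: merge (BCGLOZ,U) at d=12; branch lengths BCGLOZ→6, U→6; new cluster BCGLOUZ
final tree: (((B:29/8,((G:53/8,Z:-13/8):71/6,(L:-47/5,O:72/5):44/3):119/8):55/8,C:9):6,U:6)
total length: 663/8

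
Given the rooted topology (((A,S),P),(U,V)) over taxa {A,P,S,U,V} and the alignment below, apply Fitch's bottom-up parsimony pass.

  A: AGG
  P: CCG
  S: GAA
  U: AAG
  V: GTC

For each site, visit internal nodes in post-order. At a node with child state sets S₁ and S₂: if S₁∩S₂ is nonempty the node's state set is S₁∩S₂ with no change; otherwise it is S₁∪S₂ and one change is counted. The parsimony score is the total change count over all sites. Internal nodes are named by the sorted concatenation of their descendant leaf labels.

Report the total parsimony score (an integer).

AS@0: {A} ∪ {G} = {A,G} (union, +1)
APS@0: {A,G} ∪ {C} = {A,C,G} (union, +1)
UV@0: {A} ∪ {G} = {A,G} (union, +1)
APSUV@0: {A,C,G} ∩ {A,G} = {A,G} (intersection, +0)
AS@1: {G} ∪ {A} = {A,G} (union, +1)
APS@1: {A,G} ∪ {C} = {A,C,G} (union, +1)
UV@1: {A} ∪ {T} = {A,T} (union, +1)
APSUV@1: {A,C,G} ∩ {A,T} = {A} (intersection, +0)
AS@2: {G} ∪ {A} = {A,G} (union, +1)
APS@2: {A,G} ∩ {G} = {G} (intersection, +0)
UV@2: {G} ∪ {C} = {C,G} (union, +1)
APSUV@2: {G} ∩ {C,G} = {G} (intersection, +0)
per-site changes: [3, 3, 2]; total = 8

8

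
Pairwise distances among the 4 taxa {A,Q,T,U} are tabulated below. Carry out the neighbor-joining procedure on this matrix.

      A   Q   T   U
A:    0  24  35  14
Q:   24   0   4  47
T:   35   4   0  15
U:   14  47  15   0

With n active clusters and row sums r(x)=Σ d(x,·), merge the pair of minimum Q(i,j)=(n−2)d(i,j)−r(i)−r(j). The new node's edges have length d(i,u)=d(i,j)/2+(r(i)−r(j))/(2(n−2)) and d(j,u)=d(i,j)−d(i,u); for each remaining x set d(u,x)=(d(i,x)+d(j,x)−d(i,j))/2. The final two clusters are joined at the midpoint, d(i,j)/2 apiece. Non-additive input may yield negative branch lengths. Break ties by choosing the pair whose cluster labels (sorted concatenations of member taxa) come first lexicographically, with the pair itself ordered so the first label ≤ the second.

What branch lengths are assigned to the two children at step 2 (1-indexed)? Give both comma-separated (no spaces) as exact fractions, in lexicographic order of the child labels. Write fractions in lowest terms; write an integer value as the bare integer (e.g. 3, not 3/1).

85/4,29/4

1. join A+U (d=14, Q=-121) ⇒ AU; edges |A|=25/4, |U|=31/4
  updated: d(AU,Q)=57/2, d(AU,T)=18
2. join AU+Q (d=57/2, Q=-101/2) ⇒ AQU; edges |AU|=85/4, |Q|=29/4
  updated: d(AQU,T)=-13/4
3. join AQU+T (d=-13/4) ⇒ AQTU; edges |AQU|=-13/8, |T|=-13/8
final tree: (((A:25/4,U:31/4):85/4,Q:29/4):-13/8,T:-13/8)
total length: 157/4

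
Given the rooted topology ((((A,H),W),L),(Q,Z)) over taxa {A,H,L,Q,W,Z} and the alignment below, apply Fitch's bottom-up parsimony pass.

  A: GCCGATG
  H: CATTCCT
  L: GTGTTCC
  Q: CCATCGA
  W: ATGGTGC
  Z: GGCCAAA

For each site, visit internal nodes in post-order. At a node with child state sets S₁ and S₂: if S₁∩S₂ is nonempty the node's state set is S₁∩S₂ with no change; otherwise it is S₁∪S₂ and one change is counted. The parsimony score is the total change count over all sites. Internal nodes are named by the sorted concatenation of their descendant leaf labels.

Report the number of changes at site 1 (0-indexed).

AH@0: {G} ∪ {C} = {C,G} (union, +1)
AHW@0: {C,G} ∪ {A} = {A,C,G} (union, +1)
AHLW@0: {A,C,G} ∩ {G} = {G} (intersection, +0)
QZ@0: {C} ∪ {G} = {C,G} (union, +1)
AHLQWZ@0: {G} ∩ {C,G} = {G} (intersection, +0)
AH@1: {C} ∪ {A} = {A,C} (union, +1)
AHW@1: {A,C} ∪ {T} = {A,C,T} (union, +1)
AHLW@1: {A,C,T} ∩ {T} = {T} (intersection, +0)
QZ@1: {C} ∪ {G} = {C,G} (union, +1)
AHLQWZ@1: {T} ∪ {C,G} = {C,G,T} (union, +1)
AH@2: {C} ∪ {T} = {C,T} (union, +1)
AHW@2: {C,T} ∪ {G} = {C,G,T} (union, +1)
AHLW@2: {C,G,T} ∩ {G} = {G} (intersection, +0)
QZ@2: {A} ∪ {C} = {A,C} (union, +1)
AHLQWZ@2: {G} ∪ {A,C} = {A,C,G} (union, +1)
AH@3: {G} ∪ {T} = {G,T} (union, +1)
AHW@3: {G,T} ∩ {G} = {G} (intersection, +0)
AHLW@3: {G} ∪ {T} = {G,T} (union, +1)
QZ@3: {T} ∪ {C} = {C,T} (union, +1)
AHLQWZ@3: {G,T} ∩ {C,T} = {T} (intersection, +0)
AH@4: {A} ∪ {C} = {A,C} (union, +1)
AHW@4: {A,C} ∪ {T} = {A,C,T} (union, +1)
AHLW@4: {A,C,T} ∩ {T} = {T} (intersection, +0)
QZ@4: {C} ∪ {A} = {A,C} (union, +1)
AHLQWZ@4: {T} ∪ {A,C} = {A,C,T} (union, +1)
AH@5: {T} ∪ {C} = {C,T} (union, +1)
AHW@5: {C,T} ∪ {G} = {C,G,T} (union, +1)
AHLW@5: {C,G,T} ∩ {C} = {C} (intersection, +0)
QZ@5: {G} ∪ {A} = {A,G} (union, +1)
AHLQWZ@5: {C} ∪ {A,G} = {A,C,G} (union, +1)
AH@6: {G} ∪ {T} = {G,T} (union, +1)
AHW@6: {G,T} ∪ {C} = {C,G,T} (union, +1)
AHLW@6: {C,G,T} ∩ {C} = {C} (intersection, +0)
QZ@6: {A} ∩ {A} = {A} (intersection, +0)
AHLQWZ@6: {C} ∪ {A} = {A,C} (union, +1)
per-site changes: [3, 4, 4, 3, 4, 4, 3]; total = 25

4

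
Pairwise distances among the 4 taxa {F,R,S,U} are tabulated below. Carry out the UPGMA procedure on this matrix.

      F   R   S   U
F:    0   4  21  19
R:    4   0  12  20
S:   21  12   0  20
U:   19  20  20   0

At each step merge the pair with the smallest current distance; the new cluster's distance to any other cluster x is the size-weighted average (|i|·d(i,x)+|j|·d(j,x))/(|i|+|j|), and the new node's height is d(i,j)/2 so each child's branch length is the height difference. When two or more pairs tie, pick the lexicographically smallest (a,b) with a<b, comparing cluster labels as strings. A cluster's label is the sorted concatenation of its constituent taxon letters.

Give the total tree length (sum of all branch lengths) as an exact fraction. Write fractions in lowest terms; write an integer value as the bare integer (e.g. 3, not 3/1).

359/12

iteration 1: select F,R (d=4); attach at lengths (2, 2); label the merged cluster FR
  updated: d(FR,S)=33/2, d(FR,U)=39/2
iteration 2: select FR,S (d=33/2); attach at lengths (25/4, 33/4); label the merged cluster FRS
  updated: d(FRS,U)=59/3
iteration 3: select FRS,U (d=59/3); attach at lengths (19/12, 59/6); label the merged cluster FRSU
final tree: (((F:2,R:2):25/4,S:33/4):19/12,U:59/6)
total length: 359/12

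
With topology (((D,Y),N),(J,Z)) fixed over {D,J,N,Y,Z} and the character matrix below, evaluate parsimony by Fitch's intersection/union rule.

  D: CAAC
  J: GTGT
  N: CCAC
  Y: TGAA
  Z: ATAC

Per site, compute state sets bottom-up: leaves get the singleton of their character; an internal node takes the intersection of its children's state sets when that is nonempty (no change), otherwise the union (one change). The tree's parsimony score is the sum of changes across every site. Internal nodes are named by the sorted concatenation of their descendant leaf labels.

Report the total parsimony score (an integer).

9

DY@0: {C} ∪ {T} = {C,T} (union, +1)
DNY@0: {C,T} ∩ {C} = {C} (intersection, +0)
JZ@0: {G} ∪ {A} = {A,G} (union, +1)
DJNYZ@0: {C} ∪ {A,G} = {A,C,G} (union, +1)
DY@1: {A} ∪ {G} = {A,G} (union, +1)
DNY@1: {A,G} ∪ {C} = {A,C,G} (union, +1)
JZ@1: {T} ∩ {T} = {T} (intersection, +0)
DJNYZ@1: {A,C,G} ∪ {T} = {A,C,G,T} (union, +1)
DY@2: {A} ∩ {A} = {A} (intersection, +0)
DNY@2: {A} ∩ {A} = {A} (intersection, +0)
JZ@2: {G} ∪ {A} = {A,G} (union, +1)
DJNYZ@2: {A} ∩ {A,G} = {A} (intersection, +0)
DY@3: {C} ∪ {A} = {A,C} (union, +1)
DNY@3: {A,C} ∩ {C} = {C} (intersection, +0)
JZ@3: {T} ∪ {C} = {C,T} (union, +1)
DJNYZ@3: {C} ∩ {C,T} = {C} (intersection, +0)
per-site changes: [3, 3, 1, 2]; total = 9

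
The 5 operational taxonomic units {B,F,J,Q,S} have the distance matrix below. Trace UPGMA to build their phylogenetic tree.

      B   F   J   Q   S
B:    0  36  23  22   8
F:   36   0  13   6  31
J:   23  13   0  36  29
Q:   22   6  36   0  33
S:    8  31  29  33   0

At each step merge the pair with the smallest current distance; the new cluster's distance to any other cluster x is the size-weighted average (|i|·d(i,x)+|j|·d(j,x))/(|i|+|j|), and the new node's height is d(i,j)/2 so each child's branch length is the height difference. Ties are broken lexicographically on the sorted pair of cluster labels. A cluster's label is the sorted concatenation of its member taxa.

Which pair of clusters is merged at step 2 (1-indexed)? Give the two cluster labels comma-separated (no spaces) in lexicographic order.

1. join F+Q (d=6) ⇒ FQ; edges |F|=3, |Q|=3
  updated: d(B,FQ)=29, d(FQ,J)=49/2, d(FQ,S)=32
2. join B+S (d=8) ⇒ BS; edges |B|=4, |S|=4
  updated: d(BS,FQ)=61/2, d(BS,J)=26
3. join FQ+J (d=49/2) ⇒ FJQ; edges |FQ|=37/4, |J|=49/4
  updated: d(BS,FJQ)=29
4. join BS+FJQ (d=29) ⇒ BFJQS; edges |BS|=21/2, |FJQ|=9/4
final tree: ((B:4,S:4):21/2,((F:3,Q:3):37/4,J:49/4):9/4)
total length: 193/4

B,S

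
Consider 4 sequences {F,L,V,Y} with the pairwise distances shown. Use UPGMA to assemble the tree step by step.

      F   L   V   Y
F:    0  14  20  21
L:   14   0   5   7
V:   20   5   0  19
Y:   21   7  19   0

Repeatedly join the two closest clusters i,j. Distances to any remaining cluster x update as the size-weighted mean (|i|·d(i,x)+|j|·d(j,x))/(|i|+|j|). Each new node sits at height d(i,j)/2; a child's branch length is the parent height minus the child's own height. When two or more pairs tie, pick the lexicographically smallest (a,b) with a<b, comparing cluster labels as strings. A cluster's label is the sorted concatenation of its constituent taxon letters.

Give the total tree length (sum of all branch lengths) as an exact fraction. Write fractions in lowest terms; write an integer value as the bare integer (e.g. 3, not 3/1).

82/3

iteration 1: select L,V (d=5); attach at lengths (5/2, 5/2); label the merged cluster LV
  updated: d(F,LV)=17, d(LV,Y)=13
iteration 2: select LV,Y (d=13); attach at lengths (4, 13/2); label the merged cluster LVY
  updated: d(F,LVY)=55/3
iteration 3: select F,LVY (d=55/3); attach at lengths (55/6, 8/3); label the merged cluster FLVY
final tree: (F:55/6,((L:5/2,V:5/2):4,Y:13/2):8/3)
total length: 82/3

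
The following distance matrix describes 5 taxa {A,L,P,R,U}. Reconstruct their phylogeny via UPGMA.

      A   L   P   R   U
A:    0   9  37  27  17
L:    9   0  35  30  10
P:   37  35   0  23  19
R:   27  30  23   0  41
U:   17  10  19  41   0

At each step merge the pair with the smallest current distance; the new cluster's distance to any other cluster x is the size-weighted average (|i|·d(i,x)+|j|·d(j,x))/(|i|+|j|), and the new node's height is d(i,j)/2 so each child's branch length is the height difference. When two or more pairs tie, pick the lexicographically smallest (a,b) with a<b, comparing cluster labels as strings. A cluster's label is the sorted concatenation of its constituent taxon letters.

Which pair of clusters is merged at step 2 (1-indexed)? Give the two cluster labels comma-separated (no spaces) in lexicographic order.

AL,U

iteration 1: select A,L (d=9); attach at lengths (9/2, 9/2); label the merged cluster AL
  updated: d(AL,P)=36, d(AL,R)=57/2, d(AL,U)=27/2
iteration 2: select AL,U (d=27/2); attach at lengths (9/4, 27/4); label the merged cluster ALU
  updated: d(ALU,P)=91/3, d(ALU,R)=98/3
iteration 3: select P,R (d=23); attach at lengths (23/2, 23/2); label the merged cluster PR
  updated: d(ALU,PR)=63/2
iteration 4: select ALU,PR (d=63/2); attach at lengths (9, 17/4); label the merged cluster ALPRU
final tree: (((A:9/2,L:9/2):9/4,U:27/4):9,(P:23/2,R:23/2):17/4)
total length: 217/4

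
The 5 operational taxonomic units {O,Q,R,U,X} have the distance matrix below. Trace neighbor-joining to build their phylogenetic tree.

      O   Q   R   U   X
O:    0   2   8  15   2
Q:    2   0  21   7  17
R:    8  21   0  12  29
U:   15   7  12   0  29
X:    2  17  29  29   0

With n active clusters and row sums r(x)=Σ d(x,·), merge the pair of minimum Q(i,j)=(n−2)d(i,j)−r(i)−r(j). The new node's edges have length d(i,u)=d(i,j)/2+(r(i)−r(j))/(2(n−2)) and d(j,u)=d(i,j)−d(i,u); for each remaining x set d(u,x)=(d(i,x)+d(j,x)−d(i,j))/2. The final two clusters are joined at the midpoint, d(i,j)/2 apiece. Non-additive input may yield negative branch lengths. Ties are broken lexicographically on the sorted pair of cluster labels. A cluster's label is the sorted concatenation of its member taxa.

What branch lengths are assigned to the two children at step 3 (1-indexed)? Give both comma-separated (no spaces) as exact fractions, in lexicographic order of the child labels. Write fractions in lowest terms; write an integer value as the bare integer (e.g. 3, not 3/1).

step 1: merge (O,X) at d=2, Q=-98; branch lengths O→-22/3, X→28/3; new cluster OX
  updated: d(OX,Q)=17/2, d(OX,R)=35/2, d(OX,U)=21
step 2: merge (OX,Q) at d=17/2, Q=-133/2; branch lengths OX→55/8, Q→13/8; new cluster OQX
  updated: d(OQX,R)=15, d(OQX,U)=39/4
step 3: merge (OQX,R) at d=15, Q=-147/4; branch lengths OQX→51/8, R→69/8; new cluster OQRX
  updated: d(OQRX,U)=27/8
step 4: merge (OQRX,U) at d=27/8; branch lengths OQRX→27/16, U→27/16; new cluster OQRUX
final tree: ((((O:-22/3,X:28/3):55/8,Q:13/8):51/8,R:69/8):27/16,U:27/16)
total length: 231/8

51/8,69/8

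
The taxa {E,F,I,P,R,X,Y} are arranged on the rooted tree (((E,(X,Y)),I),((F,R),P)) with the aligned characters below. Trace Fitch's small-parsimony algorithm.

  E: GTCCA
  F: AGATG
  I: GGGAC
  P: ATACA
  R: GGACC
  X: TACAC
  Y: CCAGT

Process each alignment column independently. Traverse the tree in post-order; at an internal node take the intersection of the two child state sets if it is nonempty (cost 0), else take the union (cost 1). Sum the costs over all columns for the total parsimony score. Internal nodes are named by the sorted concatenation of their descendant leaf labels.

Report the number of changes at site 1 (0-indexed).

4

site 0, node XY: X={T} ∪ Y={C} → {C,T} (+1)
site 0, node EXY: E={G} ∪ XY={C,T} → {C,G,T} (+1)
site 0, node EIXY: EXY={C,G,T} ∩ I={G} → {G} (+0)
site 0, node FR: F={A} ∪ R={G} → {A,G} (+1)
site 0, node FPR: FR={A,G} ∩ P={A} → {A} (+0)
site 0, node EFIPRXY: EIXY={G} ∪ FPR={A} → {A,G} (+1)
site 1, node XY: X={A} ∪ Y={C} → {A,C} (+1)
site 1, node EXY: E={T} ∪ XY={A,C} → {A,C,T} (+1)
site 1, node EIXY: EXY={A,C,T} ∪ I={G} → {A,C,G,T} (+1)
site 1, node FR: F={G} ∩ R={G} → {G} (+0)
site 1, node FPR: FR={G} ∪ P={T} → {G,T} (+1)
site 1, node EFIPRXY: EIXY={A,C,G,T} ∩ FPR={G,T} → {G,T} (+0)
site 2, node XY: X={C} ∪ Y={A} → {A,C} (+1)
site 2, node EXY: E={C} ∩ XY={A,C} → {C} (+0)
site 2, node EIXY: EXY={C} ∪ I={G} → {C,G} (+1)
site 2, node FR: F={A} ∩ R={A} → {A} (+0)
site 2, node FPR: FR={A} ∩ P={A} → {A} (+0)
site 2, node EFIPRXY: EIXY={C,G} ∪ FPR={A} → {A,C,G} (+1)
site 3, node XY: X={A} ∪ Y={G} → {A,G} (+1)
site 3, node EXY: E={C} ∪ XY={A,G} → {A,C,G} (+1)
site 3, node EIXY: EXY={A,C,G} ∩ I={A} → {A} (+0)
site 3, node FR: F={T} ∪ R={C} → {C,T} (+1)
site 3, node FPR: FR={C,T} ∩ P={C} → {C} (+0)
site 3, node EFIPRXY: EIXY={A} ∪ FPR={C} → {A,C} (+1)
site 4, node XY: X={C} ∪ Y={T} → {C,T} (+1)
site 4, node EXY: E={A} ∪ XY={C,T} → {A,C,T} (+1)
site 4, node EIXY: EXY={A,C,T} ∩ I={C} → {C} (+0)
site 4, node FR: F={G} ∪ R={C} → {C,G} (+1)
site 4, node FPR: FR={C,G} ∪ P={A} → {A,C,G} (+1)
site 4, node EFIPRXY: EIXY={C} ∩ FPR={A,C,G} → {C} (+0)
per-site changes: [4, 4, 3, 4, 4]; total = 19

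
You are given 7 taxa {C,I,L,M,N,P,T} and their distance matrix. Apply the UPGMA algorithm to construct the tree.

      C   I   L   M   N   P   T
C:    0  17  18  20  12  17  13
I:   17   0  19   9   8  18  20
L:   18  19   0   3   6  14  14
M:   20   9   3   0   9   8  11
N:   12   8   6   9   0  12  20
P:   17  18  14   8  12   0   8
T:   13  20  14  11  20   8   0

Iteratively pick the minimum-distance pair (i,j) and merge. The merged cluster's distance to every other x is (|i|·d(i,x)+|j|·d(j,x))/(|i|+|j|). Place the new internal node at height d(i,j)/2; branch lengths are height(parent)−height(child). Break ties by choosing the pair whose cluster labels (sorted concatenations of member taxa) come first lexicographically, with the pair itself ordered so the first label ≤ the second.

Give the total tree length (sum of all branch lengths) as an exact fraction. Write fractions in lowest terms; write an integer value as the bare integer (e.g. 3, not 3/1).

1859/48

1. join L+M (d=3) ⇒ LM; edges |L|=3/2, |M|=3/2
  updated: d(C,LM)=19, d(I,LM)=14, d(LM,N)=15/2, d(LM,P)=11, d(LM,T)=25/2
2. join LM+N (d=15/2) ⇒ LMN; edges |LM|=9/4, |N|=15/4
  updated: d(C,LMN)=50/3, d(I,LMN)=12, d(LMN,P)=34/3, d(LMN,T)=15
3. join P+T (d=8) ⇒ PT; edges |P|=4, |T|=4
  updated: d(C,PT)=15, d(I,PT)=19, d(LMN,PT)=79/6
4. join I+LMN (d=12) ⇒ ILMN; edges |I|=6, |LMN|=9/4
  updated: d(C,ILMN)=67/4, d(ILMN,PT)=117/8
5. join ILMN+PT (d=117/8) ⇒ ILMNPT; edges |ILMN|=21/16, |PT|=53/16
  updated: d(C,ILMNPT)=97/6
6. join C+ILMNPT (d=97/6) ⇒ CILMNPT; edges |C|=97/12, |ILMNPT|=37/48
final tree: (C:97/12,((I:6,((L:3/2,M:3/2):9/4,N:15/4):9/4):21/16,(P:4,T:4):53/16):37/48)
total length: 1859/48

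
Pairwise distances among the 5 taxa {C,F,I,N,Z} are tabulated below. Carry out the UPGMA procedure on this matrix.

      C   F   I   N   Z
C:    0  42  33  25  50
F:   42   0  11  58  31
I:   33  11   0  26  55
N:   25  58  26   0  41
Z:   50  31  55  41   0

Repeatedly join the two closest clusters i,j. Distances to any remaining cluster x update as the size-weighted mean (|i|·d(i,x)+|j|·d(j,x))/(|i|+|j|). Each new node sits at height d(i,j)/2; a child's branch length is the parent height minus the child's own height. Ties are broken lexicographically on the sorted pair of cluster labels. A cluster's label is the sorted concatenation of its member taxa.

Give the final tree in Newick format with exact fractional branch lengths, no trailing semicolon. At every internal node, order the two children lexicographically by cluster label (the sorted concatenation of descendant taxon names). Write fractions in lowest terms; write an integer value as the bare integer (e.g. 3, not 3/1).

1. join F+I (d=11) ⇒ FI; edges |F|=11/2, |I|=11/2
  updated: d(C,FI)=75/2, d(FI,N)=42, d(FI,Z)=43
2. join C+N (d=25) ⇒ CN; edges |C|=25/2, |N|=25/2
  updated: d(CN,FI)=159/4, d(CN,Z)=91/2
3. join CN+FI (d=159/4) ⇒ CFIN; edges |CN|=59/8, |FI|=115/8
  updated: d(CFIN,Z)=177/4
4. join CFIN+Z (d=177/4) ⇒ CFINZ; edges |CFIN|=9/4, |Z|=177/8
final tree: (((C:25/2,N:25/2):59/8,(F:11/2,I:11/2):115/8):9/4,Z:177/8)
total length: 657/8

(((C:25/2,N:25/2):59/8,(F:11/2,I:11/2):115/8):9/4,Z:177/8)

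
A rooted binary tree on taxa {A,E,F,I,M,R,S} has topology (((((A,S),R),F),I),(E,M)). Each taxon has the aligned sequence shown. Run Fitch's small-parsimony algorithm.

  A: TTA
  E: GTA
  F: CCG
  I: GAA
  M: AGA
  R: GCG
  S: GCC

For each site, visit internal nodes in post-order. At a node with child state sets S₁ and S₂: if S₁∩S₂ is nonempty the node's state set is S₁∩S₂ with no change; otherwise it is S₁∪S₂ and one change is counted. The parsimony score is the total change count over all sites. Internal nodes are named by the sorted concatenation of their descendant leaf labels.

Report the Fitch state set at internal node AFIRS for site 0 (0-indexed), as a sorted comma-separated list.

G

site 0, node AS: A={T} ∪ S={G} → {G,T} (+1)
site 0, node ARS: AS={G,T} ∩ R={G} → {G} (+0)
site 0, node AFRS: ARS={G} ∪ F={C} → {C,G} (+1)
site 0, node AFIRS: AFRS={C,G} ∩ I={G} → {G} (+0)
site 0, node EM: E={G} ∪ M={A} → {A,G} (+1)
site 0, node AEFIMRS: AFIRS={G} ∩ EM={A,G} → {G} (+0)
site 1, node AS: A={T} ∪ S={C} → {C,T} (+1)
site 1, node ARS: AS={C,T} ∩ R={C} → {C} (+0)
site 1, node AFRS: ARS={C} ∩ F={C} → {C} (+0)
site 1, node AFIRS: AFRS={C} ∪ I={A} → {A,C} (+1)
site 1, node EM: E={T} ∪ M={G} → {G,T} (+1)
site 1, node AEFIMRS: AFIRS={A,C} ∪ EM={G,T} → {A,C,G,T} (+1)
site 2, node AS: A={A} ∪ S={C} → {A,C} (+1)
site 2, node ARS: AS={A,C} ∪ R={G} → {A,C,G} (+1)
site 2, node AFRS: ARS={A,C,G} ∩ F={G} → {G} (+0)
site 2, node AFIRS: AFRS={G} ∪ I={A} → {A,G} (+1)
site 2, node EM: E={A} ∩ M={A} → {A} (+0)
site 2, node AEFIMRS: AFIRS={A,G} ∩ EM={A} → {A} (+0)
per-site changes: [3, 4, 3]; total = 10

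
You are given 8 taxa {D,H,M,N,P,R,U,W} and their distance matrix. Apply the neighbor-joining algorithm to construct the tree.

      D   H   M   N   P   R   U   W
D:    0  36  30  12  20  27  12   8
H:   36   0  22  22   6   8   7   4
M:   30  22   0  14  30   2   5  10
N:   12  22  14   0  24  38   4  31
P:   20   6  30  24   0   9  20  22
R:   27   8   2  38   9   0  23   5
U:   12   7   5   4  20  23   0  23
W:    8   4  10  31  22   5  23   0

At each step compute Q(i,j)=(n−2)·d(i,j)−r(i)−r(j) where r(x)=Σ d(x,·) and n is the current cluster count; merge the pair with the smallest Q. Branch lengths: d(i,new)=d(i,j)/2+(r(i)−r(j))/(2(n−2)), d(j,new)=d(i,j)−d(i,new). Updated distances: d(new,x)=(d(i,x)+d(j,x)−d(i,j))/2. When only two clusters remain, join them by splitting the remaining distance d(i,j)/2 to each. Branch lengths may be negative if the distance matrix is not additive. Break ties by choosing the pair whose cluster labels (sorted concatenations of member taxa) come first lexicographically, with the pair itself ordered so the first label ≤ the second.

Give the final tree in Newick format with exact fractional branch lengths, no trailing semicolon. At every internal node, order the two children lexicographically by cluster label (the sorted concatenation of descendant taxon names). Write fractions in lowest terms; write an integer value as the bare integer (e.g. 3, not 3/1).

((((((D:6,N:6):27/10,U:-7/10):23/4,M:15/4):191/32,W:93/32):59/32,(H:-13/12,P:85/12):167/32):9/64,R:9/64)

1. join D+N (d=12, Q=-218) ⇒ DN; edges |D|=6, |N|=6
  updated: d(DN,H)=23, d(DN,M)=16, d(DN,P)=16, d(DN,R)=53/2, d(DN,U)=2, d(DN,W)=27/2
2. join DN+U (d=2, Q=-167) ⇒ DNU; edges |DN|=27/10, |U|=-7/10
  updated: d(DNU,H)=14, d(DNU,M)=19/2, d(DNU,P)=17, d(DNU,R)=95/4, d(DNU,W)=69/4
3. join DNU+M (d=19/2, Q=-117) ⇒ DMNU; edges |DNU|=23/4, |M|=15/4
  updated: d(DMNU,H)=53/4, d(DMNU,P)=75/4, d(DMNU,R)=65/8, d(DMNU,W)=71/8
4. join H+P (d=6, Q=-69) ⇒ HP; edges |H|=-13/12, |P|=85/12
  updated: d(DMNU,HP)=13, d(HP,R)=11/2, d(HP,W)=10
5. join DMNU+W (d=71/8, Q=-289/8) ⇒ DMNUW; edges |DMNU|=191/32, |W|=93/32
  updated: d(DMNUW,HP)=113/16, d(DMNUW,R)=17/8
6. join DMNUW+HP (d=113/16, Q=-235/16) ⇒ DHMNPUW; edges |DMNUW|=59/32, |HP|=167/32
  updated: d(DHMNPUW,R)=9/32
7. join DHMNPUW+R (d=9/32) ⇒ DHMNPRUW; edges |DHMNPUW|=9/64, |R|=9/64
final tree: ((((((D:6,N:6):27/10,U:-7/10):23/4,M:15/4):191/32,W:93/32):59/32,(H:-13/12,P:85/12):167/32):9/64,R:9/64)
total length: 1463/32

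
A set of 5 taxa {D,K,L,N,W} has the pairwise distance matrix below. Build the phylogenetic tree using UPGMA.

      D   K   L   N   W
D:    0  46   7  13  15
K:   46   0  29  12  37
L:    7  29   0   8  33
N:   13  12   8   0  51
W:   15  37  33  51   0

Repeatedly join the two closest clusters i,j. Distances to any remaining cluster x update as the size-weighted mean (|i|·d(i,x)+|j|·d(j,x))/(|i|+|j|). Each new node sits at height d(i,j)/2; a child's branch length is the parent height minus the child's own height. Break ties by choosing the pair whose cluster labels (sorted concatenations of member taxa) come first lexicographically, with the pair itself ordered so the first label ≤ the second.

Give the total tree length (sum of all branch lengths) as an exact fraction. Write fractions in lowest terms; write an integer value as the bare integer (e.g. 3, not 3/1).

iteration 1: select D,L (d=7); attach at lengths (7/2, 7/2); label the merged cluster DL
  updated: d(DL,K)=75/2, d(DL,N)=21/2, d(DL,W)=24
iteration 2: select DL,N (d=21/2); attach at lengths (7/4, 21/4); label the merged cluster DLN
  updated: d(DLN,K)=29, d(DLN,W)=33
iteration 3: select DLN,K (d=29); attach at lengths (37/4, 29/2); label the merged cluster DKLN
  updated: d(DKLN,W)=34
iteration 4: select DKLN,W (d=34); attach at lengths (5/2, 17); label the merged cluster DKLNW
final tree: ((((D:7/2,L:7/2):7/4,N:21/4):37/4,K:29/2):5/2,W:17)
total length: 229/4

229/4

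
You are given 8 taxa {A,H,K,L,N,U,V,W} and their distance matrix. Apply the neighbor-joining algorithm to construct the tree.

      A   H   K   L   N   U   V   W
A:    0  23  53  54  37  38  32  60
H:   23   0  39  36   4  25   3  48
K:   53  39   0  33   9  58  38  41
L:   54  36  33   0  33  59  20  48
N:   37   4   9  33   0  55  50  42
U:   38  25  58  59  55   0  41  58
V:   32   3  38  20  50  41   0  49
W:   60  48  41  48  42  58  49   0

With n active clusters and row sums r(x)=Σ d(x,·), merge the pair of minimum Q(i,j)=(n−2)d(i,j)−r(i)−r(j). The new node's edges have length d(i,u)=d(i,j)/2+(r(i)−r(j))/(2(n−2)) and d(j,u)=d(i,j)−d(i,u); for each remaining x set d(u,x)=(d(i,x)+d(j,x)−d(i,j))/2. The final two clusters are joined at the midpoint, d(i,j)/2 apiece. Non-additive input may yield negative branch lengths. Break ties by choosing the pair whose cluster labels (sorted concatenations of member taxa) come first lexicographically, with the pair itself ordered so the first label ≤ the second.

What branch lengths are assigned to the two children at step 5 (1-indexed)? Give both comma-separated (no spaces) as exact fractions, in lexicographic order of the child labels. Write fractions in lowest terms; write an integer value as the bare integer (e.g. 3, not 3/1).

77/8,35/2

step 1: merge (K,N) at d=9, Q=-447; branch lengths K→95/12, N→13/12; new cluster KN
  updated: d(A,KN)=81/2, d(H,KN)=17, d(KN,L)=57/2, d(KN,U)=52, d(KN,V)=79/2, d(KN,W)=37
step 2: merge (A,U) at d=38, Q=-661/2; branch lengths A→329/20, U→431/20; new cluster AU
  updated: d(AU,H)=5, d(AU,KN)=109/4, d(AU,L)=75/2, d(AU,V)=35/2, d(AU,W)=40
step 3: merge (H,V) at d=3, Q=-226; branch lengths H→-1, V→4; new cluster HV
  updated: d(AU,HV)=39/4, d(HV,KN)=107/4, d(HV,L)=53/2, d(HV,W)=47
step 4: merge (AU,HV) at d=39/4, Q=-781/4; branch lengths AU→45/8, HV→33/8; new cluster AHUV
  updated: d(AHUV,KN)=177/8, d(AHUV,L)=217/8, d(AHUV,W)=309/8
step 5: merge (AHUV,L) at d=217/8, Q=-549/4; branch lengths AHUV→77/8, L→35/2; new cluster AHLUV
  updated: d(AHLUV,KN)=47/4, d(AHLUV,W)=119/4
step 6: merge (AHLUV,KN) at d=47/4, Q=-157/2; branch lengths AHLUV→9/4, KN→19/2; new cluster AHKLNUV
  updated: d(AHKLNUV,W)=55/2
step 7: merge (AHKLNUV,W) at d=55/2; branch lengths AHKLNUV→55/4, W→55/4; new cluster AHKLNUVW
final tree: (((((A:329/20,U:431/20):45/8,(H:-1,V:4):33/8):77/8,L:35/2):9/4,(K:95/12,N:13/12):19/2):55/4,W:55/4)
total length: 1009/8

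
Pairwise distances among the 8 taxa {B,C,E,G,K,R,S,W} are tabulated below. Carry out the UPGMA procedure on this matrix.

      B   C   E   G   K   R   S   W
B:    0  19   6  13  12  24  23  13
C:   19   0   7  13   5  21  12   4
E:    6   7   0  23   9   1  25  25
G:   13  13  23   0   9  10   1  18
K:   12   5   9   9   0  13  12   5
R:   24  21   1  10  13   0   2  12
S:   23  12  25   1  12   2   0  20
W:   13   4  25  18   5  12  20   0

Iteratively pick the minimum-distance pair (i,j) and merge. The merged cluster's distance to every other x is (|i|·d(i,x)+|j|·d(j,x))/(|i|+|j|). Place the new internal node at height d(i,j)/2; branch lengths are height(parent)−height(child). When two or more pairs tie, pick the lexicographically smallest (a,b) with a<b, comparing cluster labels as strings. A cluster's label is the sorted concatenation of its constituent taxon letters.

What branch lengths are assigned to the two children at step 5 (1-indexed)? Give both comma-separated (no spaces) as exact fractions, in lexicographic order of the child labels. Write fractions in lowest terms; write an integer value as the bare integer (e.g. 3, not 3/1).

step 1: merge (E,R) at d=1; branch lengths E→1/2, R→1/2; new cluster ER
  updated: d(B,ER)=15, d(C,ER)=14, d(ER,G)=33/2, d(ER,K)=11, d(ER,S)=27/2, d(ER,W)=37/2
step 2: merge (G,S) at d=1; branch lengths G→1/2, S→1/2; new cluster GS
  updated: d(B,GS)=18, d(C,GS)=25/2, d(ER,GS)=15, d(GS,K)=21/2, d(GS,W)=19
step 3: merge (C,W) at d=4; branch lengths C→2, W→2; new cluster CW
  updated: d(B,CW)=16, d(CW,ER)=65/4, d(CW,GS)=63/4, d(CW,K)=5
step 4: merge (CW,K) at d=5; branch lengths CW→1/2, K→5/2; new cluster CKW
  updated: d(B,CKW)=44/3, d(CKW,ER)=29/2, d(CKW,GS)=14
step 5: merge (CKW,GS) at d=14; branch lengths CKW→9/2, GS→13/2; new cluster CGKSW
  updated: d(B,CGKSW)=16, d(CGKSW,ER)=147/10
step 6: merge (CGKSW,ER) at d=147/10; branch lengths CGKSW→7/20, ER→137/20; new cluster CEGKRSW
  updated: d(B,CEGKRSW)=110/7
step 7: merge (B,CEGKRSW) at d=110/7; branch lengths B→55/7, CEGKRSW→71/140; new cluster BCEGKRSW
final tree: (B:55/7,((((C:2,W:2):1/2,K:5/2):9/2,(G:1/2,S:1/2):13/2):7/20,(E:1/2,R:1/2):137/20):71/140)
total length: 4979/140

9/2,13/2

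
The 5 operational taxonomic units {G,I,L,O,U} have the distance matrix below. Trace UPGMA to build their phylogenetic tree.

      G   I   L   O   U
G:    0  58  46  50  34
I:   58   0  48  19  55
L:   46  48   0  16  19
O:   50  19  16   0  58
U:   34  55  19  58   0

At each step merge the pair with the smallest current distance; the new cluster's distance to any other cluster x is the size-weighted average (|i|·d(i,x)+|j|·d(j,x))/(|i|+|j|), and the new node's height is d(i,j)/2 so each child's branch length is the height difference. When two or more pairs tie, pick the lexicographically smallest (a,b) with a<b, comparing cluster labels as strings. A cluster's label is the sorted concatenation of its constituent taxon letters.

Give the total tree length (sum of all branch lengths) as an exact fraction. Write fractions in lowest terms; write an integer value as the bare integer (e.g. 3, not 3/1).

step 1: merge (L,O) at d=16; branch lengths L→8, O→8; new cluster LO
  updated: d(G,LO)=48, d(I,LO)=67/2, d(LO,U)=77/2
step 2: merge (I,LO) at d=67/2; branch lengths I→67/4, LO→35/4; new cluster ILO
  updated: d(G,ILO)=154/3, d(ILO,U)=44
step 3: merge (G,U) at d=34; branch lengths G→17, U→17; new cluster GU
  updated: d(GU,ILO)=143/3
step 4: merge (GU,ILO) at d=143/3; branch lengths GU→41/6, ILO→85/12; new cluster GILOU
final tree: ((G:17,U:17):41/6,(I:67/4,(L:8,O:8):35/4):85/12)
total length: 1073/12

1073/12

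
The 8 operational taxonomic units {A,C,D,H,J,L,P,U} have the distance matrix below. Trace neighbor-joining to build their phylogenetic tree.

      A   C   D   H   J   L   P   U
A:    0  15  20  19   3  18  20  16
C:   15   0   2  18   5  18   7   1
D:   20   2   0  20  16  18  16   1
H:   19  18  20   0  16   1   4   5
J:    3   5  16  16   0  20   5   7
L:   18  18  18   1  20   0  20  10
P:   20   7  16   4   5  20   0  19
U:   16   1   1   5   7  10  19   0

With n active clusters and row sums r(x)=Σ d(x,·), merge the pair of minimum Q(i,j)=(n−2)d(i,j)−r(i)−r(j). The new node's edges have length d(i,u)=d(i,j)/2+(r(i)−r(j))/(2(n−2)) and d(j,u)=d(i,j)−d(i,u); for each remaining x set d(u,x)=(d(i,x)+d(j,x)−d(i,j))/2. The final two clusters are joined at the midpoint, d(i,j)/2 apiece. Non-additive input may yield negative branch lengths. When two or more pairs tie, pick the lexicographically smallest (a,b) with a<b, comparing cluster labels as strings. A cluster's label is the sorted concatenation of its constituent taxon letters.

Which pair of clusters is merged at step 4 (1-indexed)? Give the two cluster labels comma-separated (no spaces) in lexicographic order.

AJ,HLP

iteration 1: select H,L (d=1, Q=-182); attach at lengths (-4/3, 7/3); label the merged cluster HL
  updated: d(A,HL)=18, d(C,HL)=35/2, d(D,HL)=37/2, d(HL,J)=35/2, d(HL,P)=23/2, d(HL,U)=7
iteration 2: select A,J (d=3, Q=-261/2); attach at lengths (107/20, -47/20); label the merged cluster AJ
  updated: d(AJ,C)=17/2, d(AJ,D)=33/2, d(AJ,HL)=65/4, d(AJ,P)=11, d(AJ,U)=10
iteration 3: select HL,P (d=23/2, Q=-357/4); attach at lengths (209/32, 159/32); label the merged cluster HLP
  updated: d(AJ,HLP)=63/8, d(C,HLP)=13/2, d(D,HLP)=23/2, d(HLP,U)=29/4
iteration 4: select AJ,HLP (d=63/8, Q=-419/8); attach at lengths (89/16, 37/16); label the merged cluster AHJLP
  updated: d(AHJLP,C)=57/16, d(AHJLP,D)=161/16, d(AHJLP,U)=75/16
iteration 5: select AHJLP,C (d=57/16, Q=-71/4); attach at lengths (151/32, -37/32); label the merged cluster ACHJLP
  updated: d(ACHJLP,D)=17/4, d(ACHJLP,U)=17/16
iteration 6: select ACHJLP,D (d=17/4, Q=-101/16); attach at lengths (69/32, 67/32); label the merged cluster ACDHJLP
  updated: d(ACDHJLP,U)=-35/32
iteration 7: select ACDHJLP,U (d=-35/32); attach at lengths (-35/64, -35/64); label the merged cluster ACDHJLPU
final tree: (((((A:107/20,J:-47/20):89/16,((H:-4/3,L:7/3):209/32,P:159/32):37/16):151/32,C:-37/32):69/32,D:67/32):-35/64,U:-35/64)
total length: 963/32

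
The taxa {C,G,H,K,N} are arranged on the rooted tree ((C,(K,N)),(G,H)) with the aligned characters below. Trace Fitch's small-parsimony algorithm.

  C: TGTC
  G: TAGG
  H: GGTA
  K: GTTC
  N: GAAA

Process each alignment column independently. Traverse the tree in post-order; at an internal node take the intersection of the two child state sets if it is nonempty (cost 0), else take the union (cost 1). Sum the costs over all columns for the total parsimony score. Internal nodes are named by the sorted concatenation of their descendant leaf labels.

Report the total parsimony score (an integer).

10

KN@0: {G} ∩ {G} = {G} (intersection, +0)
CKN@0: {T} ∪ {G} = {G,T} (union, +1)
GH@0: {T} ∪ {G} = {G,T} (union, +1)
CGHKN@0: {G,T} ∩ {G,T} = {G,T} (intersection, +0)
KN@1: {T} ∪ {A} = {A,T} (union, +1)
CKN@1: {G} ∪ {A,T} = {A,G,T} (union, +1)
GH@1: {A} ∪ {G} = {A,G} (union, +1)
CGHKN@1: {A,G,T} ∩ {A,G} = {A,G} (intersection, +0)
KN@2: {T} ∪ {A} = {A,T} (union, +1)
CKN@2: {T} ∩ {A,T} = {T} (intersection, +0)
GH@2: {G} ∪ {T} = {G,T} (union, +1)
CGHKN@2: {T} ∩ {G,T} = {T} (intersection, +0)
KN@3: {C} ∪ {A} = {A,C} (union, +1)
CKN@3: {C} ∩ {A,C} = {C} (intersection, +0)
GH@3: {G} ∪ {A} = {A,G} (union, +1)
CGHKN@3: {C} ∪ {A,G} = {A,C,G} (union, +1)
per-site changes: [2, 3, 2, 3]; total = 10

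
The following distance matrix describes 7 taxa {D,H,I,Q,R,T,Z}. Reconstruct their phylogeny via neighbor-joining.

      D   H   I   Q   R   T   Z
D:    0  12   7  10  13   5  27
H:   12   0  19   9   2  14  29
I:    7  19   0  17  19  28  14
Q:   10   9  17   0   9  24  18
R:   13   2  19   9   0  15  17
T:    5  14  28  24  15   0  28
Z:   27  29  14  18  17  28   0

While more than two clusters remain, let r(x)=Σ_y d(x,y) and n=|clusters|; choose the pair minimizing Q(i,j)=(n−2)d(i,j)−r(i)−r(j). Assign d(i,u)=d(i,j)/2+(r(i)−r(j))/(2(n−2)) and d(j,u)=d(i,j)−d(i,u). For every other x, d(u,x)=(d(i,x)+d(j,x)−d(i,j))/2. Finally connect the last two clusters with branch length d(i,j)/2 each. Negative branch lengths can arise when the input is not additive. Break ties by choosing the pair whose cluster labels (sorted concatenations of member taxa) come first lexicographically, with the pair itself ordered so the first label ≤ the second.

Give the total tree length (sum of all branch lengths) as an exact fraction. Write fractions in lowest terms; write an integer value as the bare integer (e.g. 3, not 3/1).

347/8

1. join I+Z (d=14, Q=-167) ⇒ IZ; edges |I|=41/10, |Z|=99/10
  updated: d(D,IZ)=10, d(H,IZ)=17, d(IZ,Q)=21/2, d(IZ,R)=11, d(IZ,T)=21
2. join D+T (d=5, Q=-109) ⇒ DT; edges |D|=-9/8, |T|=49/8
  updated: d(DT,H)=21/2, d(DT,IZ)=13, d(DT,Q)=29/2, d(DT,R)=23/2
3. join H+R (d=2, Q=-66) ⇒ HR; edges |H|=11/6, |R|=1/6
  updated: d(DT,HR)=10, d(HR,IZ)=13, d(HR,Q)=8
4. join DT+HR (d=10, Q=-97/2) ⇒ DHRT; edges |DT|=53/8, |HR|=27/8
  updated: d(DHRT,IZ)=8, d(DHRT,Q)=25/4
5. join DHRT+IZ (d=8, Q=-99/4) ⇒ DHIRTZ; edges |DHRT|=15/8, |IZ|=49/8
  updated: d(DHIRTZ,Q)=35/8
6. join DHIRTZ+Q (d=35/8) ⇒ DHIQRTZ; edges |DHIRTZ|=35/16, |Q|=35/16
final tree: ((((D:-9/8,T:49/8):53/8,(H:11/6,R:1/6):27/8):15/8,(I:41/10,Z:99/10):49/8):35/16,Q:35/16)
total length: 347/8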